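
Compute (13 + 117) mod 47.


13 + 117 = 130
130 mod 47 = 36


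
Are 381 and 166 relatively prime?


Euclidean algorithm:
381 = 2 * 166 + 49
166 = 3 * 49 + 19
49 = 2 * 19 + 11
19 = 1 * 11 + 8
11 = 1 * 8 + 3
8 = 2 * 3 + 2
3 = 1 * 2 + 1
2 = 2 * 1 + 0
GCD(381, 166) = 1

Yes, coprime (GCD = 1)


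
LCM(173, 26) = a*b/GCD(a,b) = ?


GCD(173, 26) = 1
LCM = 173*26/1 = 4498/1 = 4498

LCM = 4498


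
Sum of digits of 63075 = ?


6 + 3 + 0 + 7 + 5 = 21


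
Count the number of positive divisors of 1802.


1802 = 2^1 × 17^1 × 53^1
d(1802) = (1+1) × (1+1) × (1+1) = 8

8 divisors


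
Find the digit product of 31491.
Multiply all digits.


3 × 1 × 4 × 9 × 1 = 108


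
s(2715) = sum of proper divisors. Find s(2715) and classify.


Proper divisors: 1, 3, 5, 15, 181, 543, 905
Sum = 1 + 3 + 5 + 15 + 181 + 543 + 905 = 1653
1653 < 2715 → deficient

s(2715) = 1653 (deficient)


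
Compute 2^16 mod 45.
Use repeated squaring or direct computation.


2^1 mod 45 = 2
2^2 mod 45 = 4
2^3 mod 45 = 8
2^4 mod 45 = 16
2^5 mod 45 = 32
2^6 mod 45 = 19
2^7 mod 45 = 38
2^8 mod 45 = 31
2^9 mod 45 = 17
2^10 mod 45 = 34
2^11 mod 45 = 23
2^12 mod 45 = 1
2^13 mod 45 = 2
2^14 mod 45 = 4
2^15 mod 45 = 8
2^16 mod 45 = 16


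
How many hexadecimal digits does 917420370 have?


917420370 in base 16 = 36AEB952
Number of digits = 8

8 digits (base 16)


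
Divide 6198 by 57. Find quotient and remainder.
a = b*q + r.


6198 = 57 * 108 + 42
Check: 6156 + 42 = 6198

q = 108, r = 42


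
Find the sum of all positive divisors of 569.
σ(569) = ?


Divisors of 569: 1, 569
Sum = 1 + 569 = 570

σ(569) = 570


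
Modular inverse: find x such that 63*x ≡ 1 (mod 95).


Use the extended Euclidean algorithm on (95, 63); each row r = 95*s + 63*t:
r=95, s=1, t=0
r=63, s=0, t=1
q=1: r=32, s=1, t=-1   [95*(1) + 63*(-1) = 32]
q=1: r=31, s=-1, t=2   [95*(-1) + 63*(2) = 31]
q=1: r=1, s=2, t=-3   [95*(2) + 63*(-3) = 1]
q=31: r=0, s=-63, t=95   [95*(-63) + 63*(95) = 0]
GCD = 1 with t = -3, so 63*(-3) ≡ 1 (mod 95)
Inverse = -3 mod 95 = 92
Check: 63 * 92 = 5796 ≡ 1 (mod 95)

63^(-1) ≡ 92 (mod 95)


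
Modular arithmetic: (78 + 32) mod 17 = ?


78 + 32 = 110
110 mod 17 = 8


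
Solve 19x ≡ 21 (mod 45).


GCD(19, 45) = 1, unique solution
a^(-1) mod 45 = 19
x = 19 * 21 mod 45 = 39

x ≡ 39 (mod 45)


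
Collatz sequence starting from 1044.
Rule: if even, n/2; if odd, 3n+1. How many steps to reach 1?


1044 → 522 → 261 → 784 → 392 → 196 → 98 → 49 → 148 → 74 → 37 → 112 → 56 → 28 → 14 → 7 → 22 → 11 → 34 → 17 → 52 → 26 → 13 → 40 → 20 → 10 → 5 → 16 → 8 → 4 → 2 → 1
Total steps = 31

31 steps


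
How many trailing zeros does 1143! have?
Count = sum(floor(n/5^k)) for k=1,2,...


floor(1143/5) = 228
floor(1143/25) = 45
floor(1143/125) = 9
floor(1143/625) = 1
Total = 283

283 trailing zeros


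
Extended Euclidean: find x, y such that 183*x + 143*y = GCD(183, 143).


Tabular extended Euclidean (each row: r = 183*s + 143*t):
r=183, s=1, t=0
r=143, s=0, t=1
q=1: r=40, s=1, t=-1   [183*(1) + 143*(-1) = 40]
q=3: r=23, s=-3, t=4   [183*(-3) + 143*(4) = 23]
q=1: r=17, s=4, t=-5   [183*(4) + 143*(-5) = 17]
q=1: r=6, s=-7, t=9   [183*(-7) + 143*(9) = 6]
q=2: r=5, s=18, t=-23   [183*(18) + 143*(-23) = 5]
q=1: r=1, s=-25, t=32   [183*(-25) + 143*(32) = 1]
q=5: r=0, s=143, t=-183   [183*(143) + 143*(-183) = 0]
GCD = 1; from the row with r=1: x=-25, y=32
Check: 183*(-25) + 143*(32) = -4575 + 4576 = 1

GCD = 1, x = -25, y = 32


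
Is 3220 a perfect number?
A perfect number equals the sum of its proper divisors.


Proper divisors of 3220: 1, 2, 4, 5, 7, 10, 14, 20, 23, 28, 35, 46, 70, 92, 115, 140, 161, 230, 322, 460, 644, 805, 1610
Sum = 1 + 2 + 4 + 5 + 7 + 10 + 14 + 20 + 23 + 28 + 35 + 46 + 70 + 92 + 115 + 140 + 161 + 230 + 322 + 460 + 644 + 805 + 1610 = 4844

No, 3220 is not perfect (4844 ≠ 3220)


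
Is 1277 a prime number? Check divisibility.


Check divisors up to sqrt(1277) = 35.7351
No divisors found.
1277 is prime.

Yes, 1277 is prime


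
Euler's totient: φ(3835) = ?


3835 = 5 × 13 × 59
Prime factors: 5, 13, 59
φ(3835) = 3835 × (1-1/5) × (1-1/13) × (1-1/59)
= 3835 × 4/5 × 12/13 × 58/59 = 2784

φ(3835) = 2784


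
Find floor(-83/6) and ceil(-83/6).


-83/6 = -13.8333
floor = -14
ceil = -13

floor = -14, ceil = -13


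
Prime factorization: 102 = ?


102 / 2 = 51
51 / 3 = 17
17 / 17 = 1
102 = 2 × 3 × 17


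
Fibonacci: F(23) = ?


Sequence: 1, 1, 2, 3, 5, 8, 13, 21, 34, 55, 89, 144, 233, 377, 610, 987, 1597, 2584, 4181, 6765, 10946, 17711, 28657
F(23) = 28657


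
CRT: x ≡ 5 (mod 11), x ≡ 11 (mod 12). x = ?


M = 11*12 = 132
M1 = M/11 = 12, M2 = M/12 = 11
M1^(-1) mod 11 = 1, M2^(-1) mod 12 = 11
x = 5*12*1 + 11*11*11 = 1391
1391 mod 132 = 71
Check: 71 mod 11 = 5 ✓, 71 mod 12 = 11 ✓

x ≡ 71 (mod 132)


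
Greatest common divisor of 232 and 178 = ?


232 = 1 * 178 + 54
178 = 3 * 54 + 16
54 = 3 * 16 + 6
16 = 2 * 6 + 4
6 = 1 * 4 + 2
4 = 2 * 2 + 0
GCD = 2


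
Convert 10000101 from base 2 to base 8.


10000101 (base 2) = 133 (decimal)
133 (decimal) = 205 (base 8)


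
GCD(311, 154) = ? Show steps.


311 = 2 * 154 + 3
154 = 51 * 3 + 1
3 = 3 * 1 + 0
GCD = 1


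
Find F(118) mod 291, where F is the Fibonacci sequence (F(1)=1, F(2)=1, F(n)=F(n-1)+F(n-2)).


F(k) mod 291 for k=1..118:
1, 1, 2, 3, 5, 8, 13, 21, 34, 55, 89, 144, 233, 86, 28, 114, 142, 256, 107, 72, 179, 251, 139, 99, 238, 46, 284, 39, 32, 71, 103, 174, 277, 160, 146, 15, 161, 176, 46, 222, 268, 199, 176, 84, 260, 53, 22, 75, 97, 172, 269, 150, 128, 278, 115, 102, 217, 28, 245, 273, 227, 209, 145, 63, 208, 271, 188, 168, 65, 233, 7, 240, 247, 196, 152, 57, 209, 266, 184, 159, 52, 211, 263, 183, 155, 47, 202, 249, 160, 118, 278, 105, 92, 197, 289, 195, 193, 97, 290, 96, 95, 191, 286, 186, 181, 76, 257, 42, 8, 50, 58, 108, 166, 274, 149, 132, 281, 122
F(118) mod 291 = 122


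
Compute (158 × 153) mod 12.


158 × 153 = 24174
24174 mod 12 = 6


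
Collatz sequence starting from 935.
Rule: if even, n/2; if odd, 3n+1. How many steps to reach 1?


935 → 2806 → 1403 → 4210 → 2105 → 6316 → 3158 → 1579 → 4738 → 2369 → 7108 → 3554 → 1777 → 5332 → 2666 → 1333 → 4000 → 2000 → 1000 → 500 → 250 → 125 → 376 → 188 → 94 → 47 → 142 → 71 → 214 → 107 → 322 → 161 → 484 → 242 → 121 → 364 → 182 → 91 → 274 → 137 → 412 → 206 → 103 → 310 → 155 → 466 → 233 → 700 → 350 → 175 → 526 → 263 → 790 → 395 → 1186 → 593 → 1780 → 890 → 445 → 1336 → 668 → 334 → 167 → 502 → 251 → 754 → 377 → 1132 → 566 → 283 → 850 → 425 → 1276 → 638 → 319 → 958 → 479 → 1438 → 719 → 2158 → 1079 → 3238 → 1619 → 4858 → 2429 → 7288 → 3644 → 1822 → 911 → 2734 → 1367 → 4102 → 2051 → 6154 → 3077 → 9232 → 4616 → 2308 → 1154 → 577 → 1732 → 866 → 433 → 1300 → 650 → 325 → 976 → 488 → 244 → 122 → 61 → 184 → 92 → 46 → 23 → 70 → 35 → 106 → 53 → 160 → 80 → 40 → 20 → 10 → 5 → 16 → 8 → 4 → 2 → 1
Total steps = 129

129 steps


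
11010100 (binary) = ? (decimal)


11010100 (base 2) = 212 (decimal)
212 (decimal) = 212 (base 10)


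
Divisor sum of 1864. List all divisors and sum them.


Divisors of 1864: 1, 2, 4, 8, 233, 466, 932, 1864
Sum = 1 + 2 + 4 + 8 + 233 + 466 + 932 + 1864 = 3510

σ(1864) = 3510


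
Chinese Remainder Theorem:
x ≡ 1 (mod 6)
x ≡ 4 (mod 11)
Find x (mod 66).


M = 6*11 = 66
M1 = M/6 = 11, M2 = M/11 = 6
M1^(-1) mod 6 = 5, M2^(-1) mod 11 = 2
x = 1*11*5 + 4*6*2 = 103
103 mod 66 = 37
Check: 37 mod 6 = 1 ✓, 37 mod 11 = 4 ✓

x ≡ 37 (mod 66)


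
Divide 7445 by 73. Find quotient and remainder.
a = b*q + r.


7445 = 73 * 101 + 72
Check: 7373 + 72 = 7445

q = 101, r = 72


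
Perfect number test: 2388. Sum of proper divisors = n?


Proper divisors of 2388: 1, 2, 3, 4, 6, 12, 199, 398, 597, 796, 1194
Sum = 1 + 2 + 3 + 4 + 6 + 12 + 199 + 398 + 597 + 796 + 1194 = 3212

No, 2388 is not perfect (3212 ≠ 2388)


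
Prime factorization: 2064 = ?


2064 / 2 = 1032
1032 / 2 = 516
516 / 2 = 258
258 / 2 = 129
129 / 3 = 43
43 / 43 = 1
2064 = 2^4 × 3 × 43


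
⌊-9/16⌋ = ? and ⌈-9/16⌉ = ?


-9/16 = -0.5625
floor = -1
ceil = 0

floor = -1, ceil = 0


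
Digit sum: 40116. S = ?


4 + 0 + 1 + 1 + 6 = 12


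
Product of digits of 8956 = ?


8 × 9 × 5 × 6 = 2160


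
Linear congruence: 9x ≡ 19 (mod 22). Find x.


GCD(9, 22) = 1, unique solution
a^(-1) mod 22 = 5
x = 5 * 19 mod 22 = 7

x ≡ 7 (mod 22)


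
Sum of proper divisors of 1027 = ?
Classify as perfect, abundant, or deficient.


Proper divisors: 1, 13, 79
Sum = 1 + 13 + 79 = 93
93 < 1027 → deficient

s(1027) = 93 (deficient)


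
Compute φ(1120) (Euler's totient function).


1120 = 2^5 × 5 × 7
Prime factors: 2, 5, 7
φ(1120) = 1120 × (1-1/2) × (1-1/5) × (1-1/7)
= 1120 × 1/2 × 4/5 × 6/7 = 384

φ(1120) = 384


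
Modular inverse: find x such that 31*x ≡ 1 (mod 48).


Use the extended Euclidean algorithm on (48, 31); each row r = 48*s + 31*t:
r=48, s=1, t=0
r=31, s=0, t=1
q=1: r=17, s=1, t=-1   [48*(1) + 31*(-1) = 17]
q=1: r=14, s=-1, t=2   [48*(-1) + 31*(2) = 14]
q=1: r=3, s=2, t=-3   [48*(2) + 31*(-3) = 3]
q=4: r=2, s=-9, t=14   [48*(-9) + 31*(14) = 2]
q=1: r=1, s=11, t=-17   [48*(11) + 31*(-17) = 1]
q=2: r=0, s=-31, t=48   [48*(-31) + 31*(48) = 0]
GCD = 1 with t = -17, so 31*(-17) ≡ 1 (mod 48)
Inverse = -17 mod 48 = 31
Check: 31 * 31 = 961 ≡ 1 (mod 48)

31^(-1) ≡ 31 (mod 48)


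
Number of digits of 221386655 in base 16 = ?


221386655 in base 16 = D32179F
Number of digits = 7

7 digits (base 16)


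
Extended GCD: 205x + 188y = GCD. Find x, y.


Tabular extended Euclidean (each row: r = 205*s + 188*t):
r=205, s=1, t=0
r=188, s=0, t=1
q=1: r=17, s=1, t=-1   [205*(1) + 188*(-1) = 17]
q=11: r=1, s=-11, t=12   [205*(-11) + 188*(12) = 1]
q=17: r=0, s=188, t=-205   [205*(188) + 188*(-205) = 0]
GCD = 1; from the row with r=1: x=-11, y=12
Check: 205*(-11) + 188*(12) = -2255 + 2256 = 1

GCD = 1, x = -11, y = 12


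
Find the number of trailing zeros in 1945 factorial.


floor(1945/5) = 389
floor(1945/25) = 77
floor(1945/125) = 15
floor(1945/625) = 3
Total = 484

484 trailing zeros


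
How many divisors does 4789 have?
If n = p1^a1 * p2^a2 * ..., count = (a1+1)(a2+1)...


4789 = 4789^1
d(4789) = (1+1) = 2

2 divisors


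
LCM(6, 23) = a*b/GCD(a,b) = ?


GCD(6, 23) = 1
LCM = 6*23/1 = 138/1 = 138

LCM = 138


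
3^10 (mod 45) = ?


3^1 mod 45 = 3
3^2 mod 45 = 9
3^3 mod 45 = 27
3^4 mod 45 = 36
3^5 mod 45 = 18
3^6 mod 45 = 9
3^7 mod 45 = 27
3^8 mod 45 = 36
3^9 mod 45 = 18
3^10 mod 45 = 9


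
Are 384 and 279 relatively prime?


Euclidean algorithm:
384 = 1 * 279 + 105
279 = 2 * 105 + 69
105 = 1 * 69 + 36
69 = 1 * 36 + 33
36 = 1 * 33 + 3
33 = 11 * 3 + 0
GCD(384, 279) = 3

No, not coprime (GCD = 3)


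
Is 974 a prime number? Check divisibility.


974 / 2 = 487 (exact division)
974 is NOT prime.

No, 974 is not prime


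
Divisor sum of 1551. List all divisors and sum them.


Divisors of 1551: 1, 3, 11, 33, 47, 141, 517, 1551
Sum = 1 + 3 + 11 + 33 + 47 + 141 + 517 + 1551 = 2304

σ(1551) = 2304


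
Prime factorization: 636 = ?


636 / 2 = 318
318 / 2 = 159
159 / 3 = 53
53 / 53 = 1
636 = 2^2 × 3 × 53


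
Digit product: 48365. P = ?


4 × 8 × 3 × 6 × 5 = 2880


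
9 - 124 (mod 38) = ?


9 - 124 = -115
-115 mod 38 = 37


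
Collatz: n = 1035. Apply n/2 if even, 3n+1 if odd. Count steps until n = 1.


1035 → 3106 → 1553 → 4660 → 2330 → 1165 → 3496 → 1748 → 874 → 437 → 1312 → 656 → 328 → 164 → 82 → 41 → 124 → 62 → 31 → 94 → 47 → 142 → 71 → 214 → 107 → 322 → 161 → 484 → 242 → 121 → 364 → 182 → 91 → 274 → 137 → 412 → 206 → 103 → 310 → 155 → 466 → 233 → 700 → 350 → 175 → 526 → 263 → 790 → 395 → 1186 → 593 → 1780 → 890 → 445 → 1336 → 668 → 334 → 167 → 502 → 251 → 754 → 377 → 1132 → 566 → 283 → 850 → 425 → 1276 → 638 → 319 → 958 → 479 → 1438 → 719 → 2158 → 1079 → 3238 → 1619 → 4858 → 2429 → 7288 → 3644 → 1822 → 911 → 2734 → 1367 → 4102 → 2051 → 6154 → 3077 → 9232 → 4616 → 2308 → 1154 → 577 → 1732 → 866 → 433 → 1300 → 650 → 325 → 976 → 488 → 244 → 122 → 61 → 184 → 92 → 46 → 23 → 70 → 35 → 106 → 53 → 160 → 80 → 40 → 20 → 10 → 5 → 16 → 8 → 4 → 2 → 1
Total steps = 124

124 steps


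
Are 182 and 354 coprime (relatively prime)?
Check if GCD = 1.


Euclidean algorithm:
354 = 1 * 182 + 172
182 = 1 * 172 + 10
172 = 17 * 10 + 2
10 = 5 * 2 + 0
GCD(182, 354) = 2

No, not coprime (GCD = 2)


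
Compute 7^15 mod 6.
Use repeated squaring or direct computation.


7^1 mod 6 = 1
7^2 mod 6 = 1
7^3 mod 6 = 1
7^4 mod 6 = 1
7^5 mod 6 = 1
7^6 mod 6 = 1
7^7 mod 6 = 1
7^8 mod 6 = 1
7^9 mod 6 = 1
7^10 mod 6 = 1
7^11 mod 6 = 1
7^12 mod 6 = 1
7^13 mod 6 = 1
7^14 mod 6 = 1
7^15 mod 6 = 1


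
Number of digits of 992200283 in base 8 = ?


992200283 in base 8 = 7310743133
Number of digits = 10

10 digits (base 8)


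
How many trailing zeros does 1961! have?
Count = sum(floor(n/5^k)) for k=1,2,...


floor(1961/5) = 392
floor(1961/25) = 78
floor(1961/125) = 15
floor(1961/625) = 3
Total = 488

488 trailing zeros


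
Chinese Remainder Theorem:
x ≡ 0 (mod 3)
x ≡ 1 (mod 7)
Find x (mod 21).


M = 3*7 = 21
M1 = M/3 = 7, M2 = M/7 = 3
M1^(-1) mod 3 = 1, M2^(-1) mod 7 = 5
x = 0*7*1 + 1*3*5 = 15
15 mod 21 = 15
Check: 15 mod 3 = 0 ✓, 15 mod 7 = 1 ✓

x ≡ 15 (mod 21)


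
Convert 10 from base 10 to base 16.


10 (base 10) = 10 (decimal)
10 (decimal) = A (base 16)


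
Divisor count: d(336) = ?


336 = 2^4 × 3^1 × 7^1
d(336) = (4+1) × (1+1) × (1+1) = 20

20 divisors


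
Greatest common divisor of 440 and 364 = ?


440 = 1 * 364 + 76
364 = 4 * 76 + 60
76 = 1 * 60 + 16
60 = 3 * 16 + 12
16 = 1 * 12 + 4
12 = 3 * 4 + 0
GCD = 4


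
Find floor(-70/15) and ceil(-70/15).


-70/15 = -4.6667
floor = -5
ceil = -4

floor = -5, ceil = -4


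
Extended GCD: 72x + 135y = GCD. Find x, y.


Tabular extended Euclidean (each row: r = 72*s + 135*t):
r=72, s=1, t=0
r=135, s=0, t=1
q=0: r=72, s=1, t=0   [72*(1) + 135*(0) = 72]
q=1: r=63, s=-1, t=1   [72*(-1) + 135*(1) = 63]
q=1: r=9, s=2, t=-1   [72*(2) + 135*(-1) = 9]
q=7: r=0, s=-15, t=8   [72*(-15) + 135*(8) = 0]
GCD = 9; from the row with r=9: x=2, y=-1
Check: 72*(2) + 135*(-1) = 144 - 135 = 9

GCD = 9, x = 2, y = -1


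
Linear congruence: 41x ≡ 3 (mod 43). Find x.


GCD(41, 43) = 1, unique solution
a^(-1) mod 43 = 21
x = 21 * 3 mod 43 = 20

x ≡ 20 (mod 43)


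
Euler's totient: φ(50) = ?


50 = 2 × 5^2
Prime factors: 2, 5
φ(50) = 50 × (1-1/2) × (1-1/5)
= 50 × 1/2 × 4/5 = 20

φ(50) = 20


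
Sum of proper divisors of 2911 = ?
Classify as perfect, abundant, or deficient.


Proper divisors: 1, 41, 71
Sum = 1 + 41 + 71 = 113
113 < 2911 → deficient

s(2911) = 113 (deficient)


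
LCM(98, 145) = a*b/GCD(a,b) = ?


GCD(98, 145) = 1
LCM = 98*145/1 = 14210/1 = 14210

LCM = 14210


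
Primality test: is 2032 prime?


2032 / 2 = 1016 (exact division)
2032 is NOT prime.

No, 2032 is not prime


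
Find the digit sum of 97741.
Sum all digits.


9 + 7 + 7 + 4 + 1 = 28


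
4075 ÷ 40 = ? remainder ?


4075 = 40 * 101 + 35
Check: 4040 + 35 = 4075

q = 101, r = 35


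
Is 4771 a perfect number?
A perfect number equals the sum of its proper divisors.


Proper divisors of 4771: 1, 13, 367
Sum = 1 + 13 + 367 = 381

No, 4771 is not perfect (381 ≠ 4771)


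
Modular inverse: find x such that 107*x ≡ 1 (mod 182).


Use the extended Euclidean algorithm on (182, 107); each row r = 182*s + 107*t:
r=182, s=1, t=0
r=107, s=0, t=1
q=1: r=75, s=1, t=-1   [182*(1) + 107*(-1) = 75]
q=1: r=32, s=-1, t=2   [182*(-1) + 107*(2) = 32]
q=2: r=11, s=3, t=-5   [182*(3) + 107*(-5) = 11]
q=2: r=10, s=-7, t=12   [182*(-7) + 107*(12) = 10]
q=1: r=1, s=10, t=-17   [182*(10) + 107*(-17) = 1]
q=10: r=0, s=-107, t=182   [182*(-107) + 107*(182) = 0]
GCD = 1 with t = -17, so 107*(-17) ≡ 1 (mod 182)
Inverse = -17 mod 182 = 165
Check: 107 * 165 = 17655 ≡ 1 (mod 182)

107^(-1) ≡ 165 (mod 182)


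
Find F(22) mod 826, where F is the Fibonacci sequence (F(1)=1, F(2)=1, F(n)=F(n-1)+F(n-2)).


F(k) mod 826 for k=1..22:
1, 1, 2, 3, 5, 8, 13, 21, 34, 55, 89, 144, 233, 377, 610, 161, 771, 106, 51, 157, 208, 365
F(22) mod 826 = 365


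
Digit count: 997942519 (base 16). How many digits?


997942519 in base 16 = 3B7B64F7
Number of digits = 8

8 digits (base 16)


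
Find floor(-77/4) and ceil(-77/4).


-77/4 = -19.2500
floor = -20
ceil = -19

floor = -20, ceil = -19


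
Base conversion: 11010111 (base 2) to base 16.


11010111 (base 2) = 215 (decimal)
215 (decimal) = D7 (base 16)


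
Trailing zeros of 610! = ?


floor(610/5) = 122
floor(610/25) = 24
floor(610/125) = 4
Total = 150

150 trailing zeros


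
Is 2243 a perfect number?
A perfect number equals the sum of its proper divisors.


Proper divisors of 2243: 1
Sum = 1 = 1

No, 2243 is not perfect (1 ≠ 2243)


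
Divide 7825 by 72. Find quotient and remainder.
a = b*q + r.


7825 = 72 * 108 + 49
Check: 7776 + 49 = 7825

q = 108, r = 49


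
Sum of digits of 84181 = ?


8 + 4 + 1 + 8 + 1 = 22


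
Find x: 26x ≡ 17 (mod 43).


GCD(26, 43) = 1, unique solution
a^(-1) mod 43 = 5
x = 5 * 17 mod 43 = 42

x ≡ 42 (mod 43)


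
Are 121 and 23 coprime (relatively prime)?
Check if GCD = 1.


Euclidean algorithm:
121 = 5 * 23 + 6
23 = 3 * 6 + 5
6 = 1 * 5 + 1
5 = 5 * 1 + 0
GCD(121, 23) = 1

Yes, coprime (GCD = 1)


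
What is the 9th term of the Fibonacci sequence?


Sequence: 1, 1, 2, 3, 5, 8, 13, 21, 34
F(9) = 34


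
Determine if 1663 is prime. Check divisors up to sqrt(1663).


Check divisors up to sqrt(1663) = 40.7799
No divisors found.
1663 is prime.

Yes, 1663 is prime


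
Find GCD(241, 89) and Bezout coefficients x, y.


Tabular extended Euclidean (each row: r = 241*s + 89*t):
r=241, s=1, t=0
r=89, s=0, t=1
q=2: r=63, s=1, t=-2   [241*(1) + 89*(-2) = 63]
q=1: r=26, s=-1, t=3   [241*(-1) + 89*(3) = 26]
q=2: r=11, s=3, t=-8   [241*(3) + 89*(-8) = 11]
q=2: r=4, s=-7, t=19   [241*(-7) + 89*(19) = 4]
q=2: r=3, s=17, t=-46   [241*(17) + 89*(-46) = 3]
q=1: r=1, s=-24, t=65   [241*(-24) + 89*(65) = 1]
q=3: r=0, s=89, t=-241   [241*(89) + 89*(-241) = 0]
GCD = 1; from the row with r=1: x=-24, y=65
Check: 241*(-24) + 89*(65) = -5784 + 5785 = 1

GCD = 1, x = -24, y = 65


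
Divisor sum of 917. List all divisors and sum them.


Divisors of 917: 1, 7, 131, 917
Sum = 1 + 7 + 131 + 917 = 1056

σ(917) = 1056


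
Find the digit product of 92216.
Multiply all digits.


9 × 2 × 2 × 1 × 6 = 216


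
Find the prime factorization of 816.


816 / 2 = 408
408 / 2 = 204
204 / 2 = 102
102 / 2 = 51
51 / 3 = 17
17 / 17 = 1
816 = 2^4 × 3 × 17


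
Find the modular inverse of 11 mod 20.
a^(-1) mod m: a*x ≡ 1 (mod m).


Use the extended Euclidean algorithm on (20, 11); each row r = 20*s + 11*t:
r=20, s=1, t=0
r=11, s=0, t=1
q=1: r=9, s=1, t=-1   [20*(1) + 11*(-1) = 9]
q=1: r=2, s=-1, t=2   [20*(-1) + 11*(2) = 2]
q=4: r=1, s=5, t=-9   [20*(5) + 11*(-9) = 1]
q=2: r=0, s=-11, t=20   [20*(-11) + 11*(20) = 0]
GCD = 1 with t = -9, so 11*(-9) ≡ 1 (mod 20)
Inverse = -9 mod 20 = 11
Check: 11 * 11 = 121 ≡ 1 (mod 20)

11^(-1) ≡ 11 (mod 20)


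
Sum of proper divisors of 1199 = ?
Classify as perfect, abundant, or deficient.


Proper divisors: 1, 11, 109
Sum = 1 + 11 + 109 = 121
121 < 1199 → deficient

s(1199) = 121 (deficient)


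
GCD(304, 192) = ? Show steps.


304 = 1 * 192 + 112
192 = 1 * 112 + 80
112 = 1 * 80 + 32
80 = 2 * 32 + 16
32 = 2 * 16 + 0
GCD = 16


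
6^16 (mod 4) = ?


6^1 mod 4 = 2
6^2 mod 4 = 0
6^3 mod 4 = 0
6^4 mod 4 = 0
6^5 mod 4 = 0
6^6 mod 4 = 0
6^7 mod 4 = 0
6^8 mod 4 = 0
6^9 mod 4 = 0
6^10 mod 4 = 0
6^11 mod 4 = 0
6^12 mod 4 = 0
6^13 mod 4 = 0
6^14 mod 4 = 0
6^15 mod 4 = 0
6^16 mod 4 = 0


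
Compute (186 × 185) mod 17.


186 × 185 = 34410
34410 mod 17 = 2


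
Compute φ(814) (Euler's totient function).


814 = 2 × 11 × 37
Prime factors: 2, 11, 37
φ(814) = 814 × (1-1/2) × (1-1/11) × (1-1/37)
= 814 × 1/2 × 10/11 × 36/37 = 360

φ(814) = 360


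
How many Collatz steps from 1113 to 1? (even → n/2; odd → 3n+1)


1113 → 3340 → 1670 → 835 → 2506 → 1253 → 3760 → 1880 → 940 → 470 → 235 → 706 → 353 → 1060 → 530 → 265 → 796 → 398 → 199 → 598 → 299 → 898 → 449 → 1348 → 674 → 337 → 1012 → 506 → 253 → 760 → 380 → 190 → 95 → 286 → 143 → 430 → 215 → 646 → 323 → 970 → 485 → 1456 → 728 → 364 → 182 → 91 → 274 → 137 → 412 → 206 → 103 → 310 → 155 → 466 → 233 → 700 → 350 → 175 → 526 → 263 → 790 → 395 → 1186 → 593 → 1780 → 890 → 445 → 1336 → 668 → 334 → 167 → 502 → 251 → 754 → 377 → 1132 → 566 → 283 → 850 → 425 → 1276 → 638 → 319 → 958 → 479 → 1438 → 719 → 2158 → 1079 → 3238 → 1619 → 4858 → 2429 → 7288 → 3644 → 1822 → 911 → 2734 → 1367 → 4102 → 2051 → 6154 → 3077 → 9232 → 4616 → 2308 → 1154 → 577 → 1732 → 866 → 433 → 1300 → 650 → 325 → 976 → 488 → 244 → 122 → 61 → 184 → 92 → 46 → 23 → 70 → 35 → 106 → 53 → 160 → 80 → 40 → 20 → 10 → 5 → 16 → 8 → 4 → 2 → 1
Total steps = 137

137 steps


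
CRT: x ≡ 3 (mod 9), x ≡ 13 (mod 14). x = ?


M = 9*14 = 126
M1 = M/9 = 14, M2 = M/14 = 9
M1^(-1) mod 9 = 2, M2^(-1) mod 14 = 11
x = 3*14*2 + 13*9*11 = 1371
1371 mod 126 = 111
Check: 111 mod 9 = 3 ✓, 111 mod 14 = 13 ✓

x ≡ 111 (mod 126)


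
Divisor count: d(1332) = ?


1332 = 2^2 × 3^2 × 37^1
d(1332) = (2+1) × (2+1) × (1+1) = 18

18 divisors


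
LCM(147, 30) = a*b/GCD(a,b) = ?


GCD(147, 30) = 3
LCM = 147*30/3 = 4410/3 = 1470

LCM = 1470


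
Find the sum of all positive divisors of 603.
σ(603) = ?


Divisors of 603: 1, 3, 9, 67, 201, 603
Sum = 1 + 3 + 9 + 67 + 201 + 603 = 884

σ(603) = 884


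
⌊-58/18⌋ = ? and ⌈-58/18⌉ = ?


-58/18 = -3.2222
floor = -4
ceil = -3

floor = -4, ceil = -3


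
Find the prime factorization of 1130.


1130 / 2 = 565
565 / 5 = 113
113 / 113 = 1
1130 = 2 × 5 × 113


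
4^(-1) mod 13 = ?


Use the extended Euclidean algorithm on (13, 4); each row r = 13*s + 4*t:
r=13, s=1, t=0
r=4, s=0, t=1
q=3: r=1, s=1, t=-3   [13*(1) + 4*(-3) = 1]
q=4: r=0, s=-4, t=13   [13*(-4) + 4*(13) = 0]
GCD = 1 with t = -3, so 4*(-3) ≡ 1 (mod 13)
Inverse = -3 mod 13 = 10
Check: 4 * 10 = 40 ≡ 1 (mod 13)

4^(-1) ≡ 10 (mod 13)


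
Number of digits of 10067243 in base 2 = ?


10067243 in base 2 = 100110011001110100101011
Number of digits = 24

24 digits (base 2)


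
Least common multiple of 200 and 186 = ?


GCD(200, 186) = 2
LCM = 200*186/2 = 37200/2 = 18600

LCM = 18600


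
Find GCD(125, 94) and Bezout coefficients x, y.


Tabular extended Euclidean (each row: r = 125*s + 94*t):
r=125, s=1, t=0
r=94, s=0, t=1
q=1: r=31, s=1, t=-1   [125*(1) + 94*(-1) = 31]
q=3: r=1, s=-3, t=4   [125*(-3) + 94*(4) = 1]
q=31: r=0, s=94, t=-125   [125*(94) + 94*(-125) = 0]
GCD = 1; from the row with r=1: x=-3, y=4
Check: 125*(-3) + 94*(4) = -375 + 376 = 1

GCD = 1, x = -3, y = 4


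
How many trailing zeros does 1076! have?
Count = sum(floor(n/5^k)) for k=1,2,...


floor(1076/5) = 215
floor(1076/25) = 43
floor(1076/125) = 8
floor(1076/625) = 1
Total = 267

267 trailing zeros


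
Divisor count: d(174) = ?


174 = 2^1 × 3^1 × 29^1
d(174) = (1+1) × (1+1) × (1+1) = 8

8 divisors


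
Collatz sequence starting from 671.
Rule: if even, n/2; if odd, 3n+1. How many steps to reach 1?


671 → 2014 → 1007 → 3022 → 1511 → 4534 → 2267 → 6802 → 3401 → 10204 → 5102 → 2551 → 7654 → 3827 → 11482 → 5741 → 17224 → 8612 → 4306 → 2153 → 6460 → 3230 → 1615 → 4846 → 2423 → 7270 → 3635 → 10906 → 5453 → 16360 → 8180 → 4090 → 2045 → 6136 → 3068 → 1534 → 767 → 2302 → 1151 → 3454 → 1727 → 5182 → 2591 → 7774 → 3887 → 11662 → 5831 → 17494 → 8747 → 26242 → 13121 → 39364 → 19682 → 9841 → 29524 → 14762 → 7381 → 22144 → 11072 → 5536 → 2768 → 1384 → 692 → 346 → 173 → 520 → 260 → 130 → 65 → 196 → 98 → 49 → 148 → 74 → 37 → 112 → 56 → 28 → 14 → 7 → 22 → 11 → 34 → 17 → 52 → 26 → 13 → 40 → 20 → 10 → 5 → 16 → 8 → 4 → 2 → 1
Total steps = 95

95 steps


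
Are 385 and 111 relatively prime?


Euclidean algorithm:
385 = 3 * 111 + 52
111 = 2 * 52 + 7
52 = 7 * 7 + 3
7 = 2 * 3 + 1
3 = 3 * 1 + 0
GCD(385, 111) = 1

Yes, coprime (GCD = 1)


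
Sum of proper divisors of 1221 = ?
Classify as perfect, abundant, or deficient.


Proper divisors: 1, 3, 11, 33, 37, 111, 407
Sum = 1 + 3 + 11 + 33 + 37 + 111 + 407 = 603
603 < 1221 → deficient

s(1221) = 603 (deficient)


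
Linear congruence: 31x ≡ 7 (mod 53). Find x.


GCD(31, 53) = 1, unique solution
a^(-1) mod 53 = 12
x = 12 * 7 mod 53 = 31

x ≡ 31 (mod 53)


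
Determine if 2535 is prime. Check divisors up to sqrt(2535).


2535 / 3 = 845 (exact division)
2535 is NOT prime.

No, 2535 is not prime


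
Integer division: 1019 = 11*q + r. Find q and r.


1019 = 11 * 92 + 7
Check: 1012 + 7 = 1019

q = 92, r = 7


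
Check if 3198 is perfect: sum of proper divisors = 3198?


Proper divisors of 3198: 1, 2, 3, 6, 13, 26, 39, 41, 78, 82, 123, 246, 533, 1066, 1599
Sum = 1 + 2 + 3 + 6 + 13 + 26 + 39 + 41 + 78 + 82 + 123 + 246 + 533 + 1066 + 1599 = 3858

No, 3198 is not perfect (3858 ≠ 3198)


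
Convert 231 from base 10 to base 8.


231 (base 10) = 231 (decimal)
231 (decimal) = 347 (base 8)


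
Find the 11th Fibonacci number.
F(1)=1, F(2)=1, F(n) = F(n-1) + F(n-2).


Sequence: 1, 1, 2, 3, 5, 8, 13, 21, 34, 55, 89
F(11) = 89


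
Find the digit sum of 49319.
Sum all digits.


4 + 9 + 3 + 1 + 9 = 26


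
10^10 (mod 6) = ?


10^1 mod 6 = 4
10^2 mod 6 = 4
10^3 mod 6 = 4
10^4 mod 6 = 4
10^5 mod 6 = 4
10^6 mod 6 = 4
10^7 mod 6 = 4
10^8 mod 6 = 4
10^9 mod 6 = 4
10^10 mod 6 = 4


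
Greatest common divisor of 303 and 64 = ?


303 = 4 * 64 + 47
64 = 1 * 47 + 17
47 = 2 * 17 + 13
17 = 1 * 13 + 4
13 = 3 * 4 + 1
4 = 4 * 1 + 0
GCD = 1


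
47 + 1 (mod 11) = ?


47 + 1 = 48
48 mod 11 = 4


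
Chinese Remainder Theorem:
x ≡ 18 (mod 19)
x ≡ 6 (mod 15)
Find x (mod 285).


M = 19*15 = 285
M1 = M/19 = 15, M2 = M/15 = 19
M1^(-1) mod 19 = 14, M2^(-1) mod 15 = 4
x = 18*15*14 + 6*19*4 = 4236
4236 mod 285 = 246
Check: 246 mod 19 = 18 ✓, 246 mod 15 = 6 ✓

x ≡ 246 (mod 285)


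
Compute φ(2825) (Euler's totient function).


2825 = 5^2 × 113
Prime factors: 5, 113
φ(2825) = 2825 × (1-1/5) × (1-1/113)
= 2825 × 4/5 × 112/113 = 2240

φ(2825) = 2240


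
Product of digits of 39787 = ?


3 × 9 × 7 × 8 × 7 = 10584


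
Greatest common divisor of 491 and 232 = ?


491 = 2 * 232 + 27
232 = 8 * 27 + 16
27 = 1 * 16 + 11
16 = 1 * 11 + 5
11 = 2 * 5 + 1
5 = 5 * 1 + 0
GCD = 1


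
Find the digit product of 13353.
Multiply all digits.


1 × 3 × 3 × 5 × 3 = 135


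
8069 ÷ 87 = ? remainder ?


8069 = 87 * 92 + 65
Check: 8004 + 65 = 8069

q = 92, r = 65


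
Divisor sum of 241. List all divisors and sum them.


Divisors of 241: 1, 241
Sum = 1 + 241 = 242

σ(241) = 242


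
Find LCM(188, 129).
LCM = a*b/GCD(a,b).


GCD(188, 129) = 1
LCM = 188*129/1 = 24252/1 = 24252

LCM = 24252


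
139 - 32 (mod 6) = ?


139 - 32 = 107
107 mod 6 = 5


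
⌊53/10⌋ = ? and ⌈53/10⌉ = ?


53/10 = 5.3000
floor = 5
ceil = 6

floor = 5, ceil = 6


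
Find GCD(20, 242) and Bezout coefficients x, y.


Tabular extended Euclidean (each row: r = 20*s + 242*t):
r=20, s=1, t=0
r=242, s=0, t=1
q=0: r=20, s=1, t=0   [20*(1) + 242*(0) = 20]
q=12: r=2, s=-12, t=1   [20*(-12) + 242*(1) = 2]
q=10: r=0, s=121, t=-10   [20*(121) + 242*(-10) = 0]
GCD = 2; from the row with r=2: x=-12, y=1
Check: 20*(-12) + 242*(1) = -240 + 242 = 2

GCD = 2, x = -12, y = 1


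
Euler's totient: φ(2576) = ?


2576 = 2^4 × 7 × 23
Prime factors: 2, 7, 23
φ(2576) = 2576 × (1-1/2) × (1-1/7) × (1-1/23)
= 2576 × 1/2 × 6/7 × 22/23 = 1056

φ(2576) = 1056


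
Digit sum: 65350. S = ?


6 + 5 + 3 + 5 + 0 = 19


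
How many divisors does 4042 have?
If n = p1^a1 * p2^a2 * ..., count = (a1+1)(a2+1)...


4042 = 2^1 × 43^1 × 47^1
d(4042) = (1+1) × (1+1) × (1+1) = 8

8 divisors


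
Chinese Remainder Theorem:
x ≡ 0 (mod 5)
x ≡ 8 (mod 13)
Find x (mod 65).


M = 5*13 = 65
M1 = M/5 = 13, M2 = M/13 = 5
M1^(-1) mod 5 = 2, M2^(-1) mod 13 = 8
x = 0*13*2 + 8*5*8 = 320
320 mod 65 = 60
Check: 60 mod 5 = 0 ✓, 60 mod 13 = 8 ✓

x ≡ 60 (mod 65)


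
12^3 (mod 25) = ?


12^1 mod 25 = 12
12^2 mod 25 = 19
12^3 mod 25 = 3


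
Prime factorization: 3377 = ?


3377 / 11 = 307
307 / 307 = 1
3377 = 11 × 307


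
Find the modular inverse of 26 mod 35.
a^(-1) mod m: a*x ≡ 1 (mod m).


Use the extended Euclidean algorithm on (35, 26); each row r = 35*s + 26*t:
r=35, s=1, t=0
r=26, s=0, t=1
q=1: r=9, s=1, t=-1   [35*(1) + 26*(-1) = 9]
q=2: r=8, s=-2, t=3   [35*(-2) + 26*(3) = 8]
q=1: r=1, s=3, t=-4   [35*(3) + 26*(-4) = 1]
q=8: r=0, s=-26, t=35   [35*(-26) + 26*(35) = 0]
GCD = 1 with t = -4, so 26*(-4) ≡ 1 (mod 35)
Inverse = -4 mod 35 = 31
Check: 26 * 31 = 806 ≡ 1 (mod 35)

26^(-1) ≡ 31 (mod 35)


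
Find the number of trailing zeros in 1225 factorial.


floor(1225/5) = 245
floor(1225/25) = 49
floor(1225/125) = 9
floor(1225/625) = 1
Total = 304

304 trailing zeros


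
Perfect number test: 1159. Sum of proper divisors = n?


Proper divisors of 1159: 1, 19, 61
Sum = 1 + 19 + 61 = 81

No, 1159 is not perfect (81 ≠ 1159)


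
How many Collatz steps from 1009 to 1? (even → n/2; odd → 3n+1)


1009 → 3028 → 1514 → 757 → 2272 → 1136 → 568 → 284 → 142 → 71 → 214 → 107 → 322 → 161 → 484 → 242 → 121 → 364 → 182 → 91 → 274 → 137 → 412 → 206 → 103 → 310 → 155 → 466 → 233 → 700 → 350 → 175 → 526 → 263 → 790 → 395 → 1186 → 593 → 1780 → 890 → 445 → 1336 → 668 → 334 → 167 → 502 → 251 → 754 → 377 → 1132 → 566 → 283 → 850 → 425 → 1276 → 638 → 319 → 958 → 479 → 1438 → 719 → 2158 → 1079 → 3238 → 1619 → 4858 → 2429 → 7288 → 3644 → 1822 → 911 → 2734 → 1367 → 4102 → 2051 → 6154 → 3077 → 9232 → 4616 → 2308 → 1154 → 577 → 1732 → 866 → 433 → 1300 → 650 → 325 → 976 → 488 → 244 → 122 → 61 → 184 → 92 → 46 → 23 → 70 → 35 → 106 → 53 → 160 → 80 → 40 → 20 → 10 → 5 → 16 → 8 → 4 → 2 → 1
Total steps = 111

111 steps


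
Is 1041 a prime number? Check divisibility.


1041 / 3 = 347 (exact division)
1041 is NOT prime.

No, 1041 is not prime


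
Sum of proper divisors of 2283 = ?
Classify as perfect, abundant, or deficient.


Proper divisors: 1, 3, 761
Sum = 1 + 3 + 761 = 765
765 < 2283 → deficient

s(2283) = 765 (deficient)


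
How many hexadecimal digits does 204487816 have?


204487816 in base 16 = C303C88
Number of digits = 7

7 digits (base 16)


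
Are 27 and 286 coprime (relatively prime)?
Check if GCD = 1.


Euclidean algorithm:
286 = 10 * 27 + 16
27 = 1 * 16 + 11
16 = 1 * 11 + 5
11 = 2 * 5 + 1
5 = 5 * 1 + 0
GCD(27, 286) = 1

Yes, coprime (GCD = 1)


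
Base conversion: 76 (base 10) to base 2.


76 (base 10) = 76 (decimal)
76 (decimal) = 1001100 (base 2)


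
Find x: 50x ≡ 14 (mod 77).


GCD(50, 77) = 1, unique solution
a^(-1) mod 77 = 57
x = 57 * 14 mod 77 = 28

x ≡ 28 (mod 77)


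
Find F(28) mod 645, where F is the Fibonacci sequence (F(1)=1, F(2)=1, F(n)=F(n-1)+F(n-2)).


F(k) mod 645 for k=1..28:
1, 1, 2, 3, 5, 8, 13, 21, 34, 55, 89, 144, 233, 377, 610, 342, 307, 4, 311, 315, 626, 296, 277, 573, 205, 133, 338, 471
F(28) mod 645 = 471


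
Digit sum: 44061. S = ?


4 + 4 + 0 + 6 + 1 = 15


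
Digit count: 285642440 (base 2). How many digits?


285642440 in base 2 = 10001000001101000111011001000
Number of digits = 29

29 digits (base 2)


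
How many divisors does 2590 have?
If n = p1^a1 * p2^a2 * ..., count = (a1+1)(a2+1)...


2590 = 2^1 × 5^1 × 7^1 × 37^1
d(2590) = (1+1) × (1+1) × (1+1) × (1+1) = 16

16 divisors


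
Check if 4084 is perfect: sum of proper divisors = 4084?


Proper divisors of 4084: 1, 2, 4, 1021, 2042
Sum = 1 + 2 + 4 + 1021 + 2042 = 3070

No, 4084 is not perfect (3070 ≠ 4084)


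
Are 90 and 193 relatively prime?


Euclidean algorithm:
193 = 2 * 90 + 13
90 = 6 * 13 + 12
13 = 1 * 12 + 1
12 = 12 * 1 + 0
GCD(90, 193) = 1

Yes, coprime (GCD = 1)


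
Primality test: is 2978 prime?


2978 / 2 = 1489 (exact division)
2978 is NOT prime.

No, 2978 is not prime


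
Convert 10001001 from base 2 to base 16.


10001001 (base 2) = 137 (decimal)
137 (decimal) = 89 (base 16)


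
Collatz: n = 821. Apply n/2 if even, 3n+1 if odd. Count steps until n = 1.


821 → 2464 → 1232 → 616 → 308 → 154 → 77 → 232 → 116 → 58 → 29 → 88 → 44 → 22 → 11 → 34 → 17 → 52 → 26 → 13 → 40 → 20 → 10 → 5 → 16 → 8 → 4 → 2 → 1
Total steps = 28

28 steps


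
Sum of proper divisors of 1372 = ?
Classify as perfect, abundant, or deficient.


Proper divisors: 1, 2, 4, 7, 14, 28, 49, 98, 196, 343, 686
Sum = 1 + 2 + 4 + 7 + 14 + 28 + 49 + 98 + 196 + 343 + 686 = 1428
1428 > 1372 → abundant

s(1372) = 1428 (abundant)


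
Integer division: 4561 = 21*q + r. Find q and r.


4561 = 21 * 217 + 4
Check: 4557 + 4 = 4561

q = 217, r = 4


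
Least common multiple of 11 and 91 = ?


GCD(11, 91) = 1
LCM = 11*91/1 = 1001/1 = 1001

LCM = 1001


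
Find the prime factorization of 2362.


2362 / 2 = 1181
1181 / 1181 = 1
2362 = 2 × 1181


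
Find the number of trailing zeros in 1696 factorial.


floor(1696/5) = 339
floor(1696/25) = 67
floor(1696/125) = 13
floor(1696/625) = 2
Total = 421

421 trailing zeros


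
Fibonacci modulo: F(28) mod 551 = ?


F(k) mod 551 for k=1..28:
1, 1, 2, 3, 5, 8, 13, 21, 34, 55, 89, 144, 233, 377, 59, 436, 495, 380, 324, 153, 477, 79, 5, 84, 89, 173, 262, 435
F(28) mod 551 = 435


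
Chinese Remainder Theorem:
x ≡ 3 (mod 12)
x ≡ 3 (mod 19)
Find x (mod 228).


M = 12*19 = 228
M1 = M/12 = 19, M2 = M/19 = 12
M1^(-1) mod 12 = 7, M2^(-1) mod 19 = 8
x = 3*19*7 + 3*12*8 = 687
687 mod 228 = 3
Check: 3 mod 12 = 3 ✓, 3 mod 19 = 3 ✓

x ≡ 3 (mod 228)


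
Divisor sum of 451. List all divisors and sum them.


Divisors of 451: 1, 11, 41, 451
Sum = 1 + 11 + 41 + 451 = 504

σ(451) = 504


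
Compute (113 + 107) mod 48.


113 + 107 = 220
220 mod 48 = 28


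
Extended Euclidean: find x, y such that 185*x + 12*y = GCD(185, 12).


Tabular extended Euclidean (each row: r = 185*s + 12*t):
r=185, s=1, t=0
r=12, s=0, t=1
q=15: r=5, s=1, t=-15   [185*(1) + 12*(-15) = 5]
q=2: r=2, s=-2, t=31   [185*(-2) + 12*(31) = 2]
q=2: r=1, s=5, t=-77   [185*(5) + 12*(-77) = 1]
q=2: r=0, s=-12, t=185   [185*(-12) + 12*(185) = 0]
GCD = 1; from the row with r=1: x=5, y=-77
Check: 185*(5) + 12*(-77) = 925 - 924 = 1

GCD = 1, x = 5, y = -77


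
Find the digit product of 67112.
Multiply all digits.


6 × 7 × 1 × 1 × 2 = 84


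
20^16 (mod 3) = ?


20^1 mod 3 = 2
20^2 mod 3 = 1
20^3 mod 3 = 2
20^4 mod 3 = 1
20^5 mod 3 = 2
20^6 mod 3 = 1
20^7 mod 3 = 2
20^8 mod 3 = 1
20^9 mod 3 = 2
20^10 mod 3 = 1
20^11 mod 3 = 2
20^12 mod 3 = 1
20^13 mod 3 = 2
20^14 mod 3 = 1
20^15 mod 3 = 2
20^16 mod 3 = 1


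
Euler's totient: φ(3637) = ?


3637 = 3637
Prime factors: 3637
φ(3637) = 3637 × (1-1/3637)
= 3637 × 3636/3637 = 3636

φ(3637) = 3636


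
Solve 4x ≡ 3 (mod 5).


GCD(4, 5) = 1, unique solution
a^(-1) mod 5 = 4
x = 4 * 3 mod 5 = 2

x ≡ 2 (mod 5)


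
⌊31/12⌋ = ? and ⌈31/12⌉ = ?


31/12 = 2.5833
floor = 2
ceil = 3

floor = 2, ceil = 3


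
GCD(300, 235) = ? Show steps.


300 = 1 * 235 + 65
235 = 3 * 65 + 40
65 = 1 * 40 + 25
40 = 1 * 25 + 15
25 = 1 * 15 + 10
15 = 1 * 10 + 5
10 = 2 * 5 + 0
GCD = 5


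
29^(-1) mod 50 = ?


Use the extended Euclidean algorithm on (50, 29); each row r = 50*s + 29*t:
r=50, s=1, t=0
r=29, s=0, t=1
q=1: r=21, s=1, t=-1   [50*(1) + 29*(-1) = 21]
q=1: r=8, s=-1, t=2   [50*(-1) + 29*(2) = 8]
q=2: r=5, s=3, t=-5   [50*(3) + 29*(-5) = 5]
q=1: r=3, s=-4, t=7   [50*(-4) + 29*(7) = 3]
q=1: r=2, s=7, t=-12   [50*(7) + 29*(-12) = 2]
q=1: r=1, s=-11, t=19   [50*(-11) + 29*(19) = 1]
q=2: r=0, s=29, t=-50   [50*(29) + 29*(-50) = 0]
GCD = 1 with t = 19, so 29*(19) ≡ 1 (mod 50)
Inverse = 19 mod 50 = 19
Check: 29 * 19 = 551 ≡ 1 (mod 50)

29^(-1) ≡ 19 (mod 50)


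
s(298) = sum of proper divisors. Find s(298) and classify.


Proper divisors: 1, 2, 149
Sum = 1 + 2 + 149 = 152
152 < 298 → deficient

s(298) = 152 (deficient)


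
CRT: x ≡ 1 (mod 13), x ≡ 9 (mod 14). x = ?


M = 13*14 = 182
M1 = M/13 = 14, M2 = M/14 = 13
M1^(-1) mod 13 = 1, M2^(-1) mod 14 = 13
x = 1*14*1 + 9*13*13 = 1535
1535 mod 182 = 79
Check: 79 mod 13 = 1 ✓, 79 mod 14 = 9 ✓

x ≡ 79 (mod 182)


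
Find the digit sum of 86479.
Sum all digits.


8 + 6 + 4 + 7 + 9 = 34


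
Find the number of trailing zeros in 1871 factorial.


floor(1871/5) = 374
floor(1871/25) = 74
floor(1871/125) = 14
floor(1871/625) = 2
Total = 464

464 trailing zeros


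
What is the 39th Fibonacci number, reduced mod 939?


F(k) mod 939 for k=1..39:
1, 1, 2, 3, 5, 8, 13, 21, 34, 55, 89, 144, 233, 377, 610, 48, 658, 706, 425, 192, 617, 809, 487, 357, 844, 262, 167, 429, 596, 86, 682, 768, 511, 340, 851, 252, 164, 416, 580
F(39) mod 939 = 580


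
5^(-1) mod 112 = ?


Use the extended Euclidean algorithm on (112, 5); each row r = 112*s + 5*t:
r=112, s=1, t=0
r=5, s=0, t=1
q=22: r=2, s=1, t=-22   [112*(1) + 5*(-22) = 2]
q=2: r=1, s=-2, t=45   [112*(-2) + 5*(45) = 1]
q=2: r=0, s=5, t=-112   [112*(5) + 5*(-112) = 0]
GCD = 1 with t = 45, so 5*(45) ≡ 1 (mod 112)
Inverse = 45 mod 112 = 45
Check: 5 * 45 = 225 ≡ 1 (mod 112)

5^(-1) ≡ 45 (mod 112)


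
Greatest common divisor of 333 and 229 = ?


333 = 1 * 229 + 104
229 = 2 * 104 + 21
104 = 4 * 21 + 20
21 = 1 * 20 + 1
20 = 20 * 1 + 0
GCD = 1


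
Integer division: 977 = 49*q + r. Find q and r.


977 = 49 * 19 + 46
Check: 931 + 46 = 977

q = 19, r = 46


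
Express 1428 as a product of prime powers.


1428 / 2 = 714
714 / 2 = 357
357 / 3 = 119
119 / 7 = 17
17 / 17 = 1
1428 = 2^2 × 3 × 7 × 17


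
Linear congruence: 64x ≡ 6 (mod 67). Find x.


GCD(64, 67) = 1, unique solution
a^(-1) mod 67 = 22
x = 22 * 6 mod 67 = 65

x ≡ 65 (mod 67)


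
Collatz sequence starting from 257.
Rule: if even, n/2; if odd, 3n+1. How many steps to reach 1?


257 → 772 → 386 → 193 → 580 → 290 → 145 → 436 → 218 → 109 → 328 → 164 → 82 → 41 → 124 → 62 → 31 → 94 → 47 → 142 → 71 → 214 → 107 → 322 → 161 → 484 → 242 → 121 → 364 → 182 → 91 → 274 → 137 → 412 → 206 → 103 → 310 → 155 → 466 → 233 → 700 → 350 → 175 → 526 → 263 → 790 → 395 → 1186 → 593 → 1780 → 890 → 445 → 1336 → 668 → 334 → 167 → 502 → 251 → 754 → 377 → 1132 → 566 → 283 → 850 → 425 → 1276 → 638 → 319 → 958 → 479 → 1438 → 719 → 2158 → 1079 → 3238 → 1619 → 4858 → 2429 → 7288 → 3644 → 1822 → 911 → 2734 → 1367 → 4102 → 2051 → 6154 → 3077 → 9232 → 4616 → 2308 → 1154 → 577 → 1732 → 866 → 433 → 1300 → 650 → 325 → 976 → 488 → 244 → 122 → 61 → 184 → 92 → 46 → 23 → 70 → 35 → 106 → 53 → 160 → 80 → 40 → 20 → 10 → 5 → 16 → 8 → 4 → 2 → 1
Total steps = 122

122 steps
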